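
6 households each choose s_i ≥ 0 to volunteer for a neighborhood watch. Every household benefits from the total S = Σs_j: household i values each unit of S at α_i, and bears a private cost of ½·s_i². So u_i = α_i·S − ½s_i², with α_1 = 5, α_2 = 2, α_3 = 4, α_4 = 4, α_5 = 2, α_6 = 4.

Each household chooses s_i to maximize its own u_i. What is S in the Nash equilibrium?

21

Household i's FOC: ∂u_i/∂s_i = α_i − s_i = 0, so s_i* = α_i.
NE contributions = (5, 2, 4, 4, 2, 4); S = 21.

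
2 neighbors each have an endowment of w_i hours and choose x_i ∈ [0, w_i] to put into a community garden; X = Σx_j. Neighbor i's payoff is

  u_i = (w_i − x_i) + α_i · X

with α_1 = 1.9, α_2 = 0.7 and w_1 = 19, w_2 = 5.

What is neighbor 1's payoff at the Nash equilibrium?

∂u_i/∂x_i = α_i − 1, so neighbor i contributes w_i if α_i > 1, else 0.
α_i > 1 for i ∈ {1}; NE contributions (19, 0), X = 19.
u_1 = (19 − 19) + 1.9·19 = 36.1.

36.1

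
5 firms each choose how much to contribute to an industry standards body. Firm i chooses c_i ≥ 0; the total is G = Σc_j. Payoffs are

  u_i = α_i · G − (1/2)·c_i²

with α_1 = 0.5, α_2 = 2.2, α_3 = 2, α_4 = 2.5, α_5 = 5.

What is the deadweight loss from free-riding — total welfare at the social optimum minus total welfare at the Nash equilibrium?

Firm i's FOC: ∂u_i/∂c_i = α_i − c_i = 0, so c_i* = α_i.
NE contributions = (0.5, 2.2, 2, 2.5, 5); G = 12.2.
W^NE = (Σα)·G − ½Σα_i² = 12.2² − ½·40.34 = 128.67.
Planner sets c_i = Σα_j = 12.2 for every i, so G^SO = 5·12.2 = 61.
W^SO = (Σα)·G^SO − ½·5·(Σα)² = (5/2)·12.2² = 372.1.
Deadweight loss = W^SO − W^NE = 243.43.

243.43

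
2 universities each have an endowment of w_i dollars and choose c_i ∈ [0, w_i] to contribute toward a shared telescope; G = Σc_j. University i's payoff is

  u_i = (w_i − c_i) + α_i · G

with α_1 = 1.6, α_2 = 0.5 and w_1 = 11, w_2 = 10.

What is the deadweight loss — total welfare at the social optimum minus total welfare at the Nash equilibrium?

∂u_i/∂c_i = α_i − 1, so university i contributes w_i if α_i > 1, else 0.
α_i > 1 for i ∈ {1}; NE contributions (11, 0), G = 11.
W^NE = Σw_i − G^NE + (Σα_i)·G^NE = 21 + 1.1·11 = 33.1.
Planner: ∂(Σu_j)/∂c_i = Σα_j − 1 = 1.1 > 0, so everyone contributes w_i; G^SO = 21, W^SO = 21 + 1.1·21 = 44.1.
Deadweight loss = 11.

11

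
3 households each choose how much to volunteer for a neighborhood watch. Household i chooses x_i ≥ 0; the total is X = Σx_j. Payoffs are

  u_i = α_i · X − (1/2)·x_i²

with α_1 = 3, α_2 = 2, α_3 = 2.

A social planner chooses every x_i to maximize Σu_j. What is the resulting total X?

Planner FOC: ∂(Σu_j)/∂x_i = (Σα_j) − x_i = 0, so x_i^SO = Σα_j = 7 for every i; X^SO = 21.

21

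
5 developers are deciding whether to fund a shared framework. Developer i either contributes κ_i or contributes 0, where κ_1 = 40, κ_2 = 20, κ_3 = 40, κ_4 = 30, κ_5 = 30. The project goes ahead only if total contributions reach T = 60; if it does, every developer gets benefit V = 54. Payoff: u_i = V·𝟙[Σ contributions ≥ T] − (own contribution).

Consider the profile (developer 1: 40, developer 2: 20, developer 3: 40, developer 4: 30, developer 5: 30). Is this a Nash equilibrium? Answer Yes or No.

Total = 160 ≥ 60: provided.
Developer 1 (pledges 40, payoff 14): dropping to 0 → total 120, payoff 54. Profitable deviation.

No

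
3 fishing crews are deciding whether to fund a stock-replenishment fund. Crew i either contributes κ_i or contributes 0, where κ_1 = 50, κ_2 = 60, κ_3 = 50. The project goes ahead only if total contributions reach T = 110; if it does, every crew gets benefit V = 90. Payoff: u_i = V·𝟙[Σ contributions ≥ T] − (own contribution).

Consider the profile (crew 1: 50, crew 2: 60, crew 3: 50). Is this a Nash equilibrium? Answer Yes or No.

No

Total = 160 ≥ 110: provided.
Crew 1 (pledges 50, payoff 40): dropping to 0 → total 110, payoff 90. Profitable deviation.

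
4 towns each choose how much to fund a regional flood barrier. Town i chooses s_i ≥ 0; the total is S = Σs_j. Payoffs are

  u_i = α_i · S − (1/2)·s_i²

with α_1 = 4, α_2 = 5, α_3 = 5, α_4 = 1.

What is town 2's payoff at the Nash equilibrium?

Town i's FOC: ∂u_i/∂s_i = α_i − s_i = 0, so s_i* = α_i.
NE contributions = (4, 5, 5, 1); S = 15.
u_2 = α_2·S − ½·(s_2)² = 5·15 − ½·5² = 62.5.

62.5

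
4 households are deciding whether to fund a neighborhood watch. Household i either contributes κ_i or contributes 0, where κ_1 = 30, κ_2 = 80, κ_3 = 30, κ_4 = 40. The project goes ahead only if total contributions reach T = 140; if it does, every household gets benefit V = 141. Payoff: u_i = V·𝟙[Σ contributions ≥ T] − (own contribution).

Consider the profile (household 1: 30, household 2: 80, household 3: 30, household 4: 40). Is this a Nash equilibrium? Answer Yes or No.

Total = 180 ≥ 140: provided.
Household 1 (pledges 30, payoff 111): dropping to 0 → total 150, payoff 141. Profitable deviation.

No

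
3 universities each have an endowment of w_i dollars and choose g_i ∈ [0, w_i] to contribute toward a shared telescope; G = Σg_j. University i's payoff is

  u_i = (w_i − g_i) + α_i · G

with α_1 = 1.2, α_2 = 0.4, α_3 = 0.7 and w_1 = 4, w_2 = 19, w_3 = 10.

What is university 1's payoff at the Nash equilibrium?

4.8

∂u_i/∂g_i = α_i − 1, so university i contributes w_i if α_i > 1, else 0.
α_i > 1 for i ∈ {1}; NE contributions (4, 0, 0), G = 4.
u_1 = (4 − 4) + 1.2·4 = 4.8.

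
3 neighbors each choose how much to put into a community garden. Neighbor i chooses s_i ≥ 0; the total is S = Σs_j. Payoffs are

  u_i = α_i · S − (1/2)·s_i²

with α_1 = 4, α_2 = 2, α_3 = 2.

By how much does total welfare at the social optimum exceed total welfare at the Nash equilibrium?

44

Neighbor i's FOC: ∂u_i/∂s_i = α_i − s_i = 0, so s_i* = α_i.
NE contributions = (4, 2, 2); S = 8.
W^NE = (Σα)·S − ½Σα_i² = 8² − ½·24 = 52.
Planner sets s_i = Σα_j = 8 for every i, so S^SO = 3·8 = 24.
W^SO = (Σα)·S^SO − ½·3·(Σα)² = (3/2)·8² = 96.
Deadweight loss = W^SO − W^NE = 44.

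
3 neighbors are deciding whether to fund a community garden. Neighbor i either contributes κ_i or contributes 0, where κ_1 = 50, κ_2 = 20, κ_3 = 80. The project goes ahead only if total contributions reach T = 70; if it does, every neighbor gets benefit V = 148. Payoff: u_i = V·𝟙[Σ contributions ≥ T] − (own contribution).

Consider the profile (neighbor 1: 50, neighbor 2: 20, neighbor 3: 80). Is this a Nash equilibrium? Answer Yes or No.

Total = 150 ≥ 70: provided.
Neighbor 1 (pledges 50, payoff 98): dropping to 0 → total 100, payoff 148. Profitable deviation.

No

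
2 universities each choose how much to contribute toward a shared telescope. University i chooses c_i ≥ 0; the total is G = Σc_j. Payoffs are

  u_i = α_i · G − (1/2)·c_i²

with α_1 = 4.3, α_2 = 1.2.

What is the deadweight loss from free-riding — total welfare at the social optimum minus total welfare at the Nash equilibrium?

University i's FOC: ∂u_i/∂c_i = α_i − c_i = 0, so c_i* = α_i.
NE contributions = (4.3, 1.2); G = 5.5.
W^NE = (Σα)·G − ½Σα_i² = 5.5² − ½·19.93 = 20.285.
Planner sets c_i = Σα_j = 5.5 for every i, so G^SO = 2·5.5 = 11.
W^SO = (Σα)·G^SO − ½·2·(Σα)² = (2/2)·5.5² = 30.25.
Deadweight loss = W^SO − W^NE = 9.965.

9.965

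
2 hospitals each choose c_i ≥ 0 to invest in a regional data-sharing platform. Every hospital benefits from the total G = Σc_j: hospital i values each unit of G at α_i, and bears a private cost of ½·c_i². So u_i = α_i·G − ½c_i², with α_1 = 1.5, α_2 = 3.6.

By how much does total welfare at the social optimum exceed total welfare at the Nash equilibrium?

Hospital i's FOC: ∂u_i/∂c_i = α_i − c_i = 0, so c_i* = α_i.
NE contributions = (1.5, 3.6); G = 5.1.
W^NE = (Σα)·G − ½Σα_i² = 5.1² − ½·15.21 = 18.405.
Planner sets c_i = Σα_j = 5.1 for every i, so G^SO = 2·5.1 = 10.2.
W^SO = (Σα)·G^SO − ½·2·(Σα)² = (2/2)·5.1² = 26.01.
Deadweight loss = W^SO − W^NE = 7.605.

7.605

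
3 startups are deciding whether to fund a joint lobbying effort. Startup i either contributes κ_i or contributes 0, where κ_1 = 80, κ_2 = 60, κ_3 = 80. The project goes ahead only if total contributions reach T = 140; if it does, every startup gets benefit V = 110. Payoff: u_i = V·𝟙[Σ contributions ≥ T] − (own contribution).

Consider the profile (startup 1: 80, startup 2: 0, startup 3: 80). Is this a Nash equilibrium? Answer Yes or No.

Total = 160 ≥ 140: provided.
Startup 1 (pledges 80, payoff 30): dropping to 0 → total 80, payoff 0. No gain.
Startup 2 (pledges 0, payoff 110): pledging 60 → total 220, payoff 50. No gain.
Startup 3 (pledges 80, payoff 30): dropping to 0 → total 80, payoff 0. No gain.

Yes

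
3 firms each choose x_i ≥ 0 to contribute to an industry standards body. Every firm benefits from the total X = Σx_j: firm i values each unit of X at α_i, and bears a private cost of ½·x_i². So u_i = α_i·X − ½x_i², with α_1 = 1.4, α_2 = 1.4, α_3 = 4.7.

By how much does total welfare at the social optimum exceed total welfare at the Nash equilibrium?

41.13

Firm i's FOC: ∂u_i/∂x_i = α_i − x_i = 0, so x_i* = α_i.
NE contributions = (1.4, 1.4, 4.7); X = 7.5.
W^NE = (Σα)·X − ½Σα_i² = 7.5² − ½·26.01 = 43.245.
Planner sets x_i = Σα_j = 7.5 for every i, so X^SO = 3·7.5 = 22.5.
W^SO = (Σα)·X^SO − ½·3·(Σα)² = (3/2)·7.5² = 84.375.
Deadweight loss = W^SO − W^NE = 41.13.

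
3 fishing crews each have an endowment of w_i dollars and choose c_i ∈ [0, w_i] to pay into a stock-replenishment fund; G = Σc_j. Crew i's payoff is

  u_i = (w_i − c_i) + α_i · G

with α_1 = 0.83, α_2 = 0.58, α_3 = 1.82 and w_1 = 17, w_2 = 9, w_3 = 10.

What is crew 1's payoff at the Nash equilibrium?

25.3

∂u_i/∂c_i = α_i − 1, so crew i contributes w_i if α_i > 1, else 0.
α_i > 1 for i ∈ {3}; NE contributions (0, 0, 10), G = 10.
u_1 = (17 − 0) + 0.83·10 = 25.3.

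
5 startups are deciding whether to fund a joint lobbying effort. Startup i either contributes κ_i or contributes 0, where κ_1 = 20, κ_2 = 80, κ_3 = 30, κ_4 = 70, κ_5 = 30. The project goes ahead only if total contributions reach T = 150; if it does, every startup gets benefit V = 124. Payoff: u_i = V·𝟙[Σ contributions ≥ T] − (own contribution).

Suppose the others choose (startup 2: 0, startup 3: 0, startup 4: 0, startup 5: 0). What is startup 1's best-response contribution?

Others' total = 0. Even contributing 20 gives 20 < 150: no benefit either way.
Best response: 0.

0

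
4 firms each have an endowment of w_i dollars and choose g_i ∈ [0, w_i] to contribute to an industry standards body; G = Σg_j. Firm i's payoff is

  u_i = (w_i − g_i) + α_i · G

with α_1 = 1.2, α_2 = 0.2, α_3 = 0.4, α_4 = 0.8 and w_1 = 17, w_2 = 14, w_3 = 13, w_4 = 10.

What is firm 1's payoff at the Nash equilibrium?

∂u_i/∂g_i = α_i − 1, so firm i contributes w_i if α_i > 1, else 0.
α_i > 1 for i ∈ {1}; NE contributions (17, 0, 0, 0), G = 17.
u_1 = (17 − 17) + 1.2·17 = 20.4.

20.4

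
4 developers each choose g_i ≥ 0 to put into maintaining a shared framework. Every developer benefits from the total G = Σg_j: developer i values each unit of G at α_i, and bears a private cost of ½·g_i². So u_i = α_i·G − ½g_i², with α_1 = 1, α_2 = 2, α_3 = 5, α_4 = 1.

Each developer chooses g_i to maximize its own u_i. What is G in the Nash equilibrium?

9

Developer i's FOC: ∂u_i/∂g_i = α_i − g_i = 0, so g_i* = α_i.
NE contributions = (1, 2, 5, 1); G = 9.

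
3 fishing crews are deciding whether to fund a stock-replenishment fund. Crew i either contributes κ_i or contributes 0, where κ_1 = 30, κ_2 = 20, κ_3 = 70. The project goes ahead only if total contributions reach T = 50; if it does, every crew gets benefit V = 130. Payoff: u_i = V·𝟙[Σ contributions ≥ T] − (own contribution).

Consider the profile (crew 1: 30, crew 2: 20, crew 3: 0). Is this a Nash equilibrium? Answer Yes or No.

Total = 50 ≥ 50: provided.
Crew 1 (pledges 30, payoff 100): dropping to 0 → total 20, payoff 0. No gain.
Crew 2 (pledges 20, payoff 110): dropping to 0 → total 30, payoff 0. No gain.
Crew 3 (pledges 0, payoff 130): pledging 70 → total 120, payoff 60. No gain.

Yes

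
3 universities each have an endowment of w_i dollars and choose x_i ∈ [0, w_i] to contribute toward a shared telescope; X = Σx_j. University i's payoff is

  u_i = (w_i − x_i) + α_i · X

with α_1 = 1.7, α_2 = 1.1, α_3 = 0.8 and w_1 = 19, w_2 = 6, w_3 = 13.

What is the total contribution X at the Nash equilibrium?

∂u_i/∂x_i = α_i − 1, so university i contributes w_i if α_i > 1, else 0.
α_i > 1 for i ∈ {1, 2}; NE contributions (19, 6, 0), X = 25.

25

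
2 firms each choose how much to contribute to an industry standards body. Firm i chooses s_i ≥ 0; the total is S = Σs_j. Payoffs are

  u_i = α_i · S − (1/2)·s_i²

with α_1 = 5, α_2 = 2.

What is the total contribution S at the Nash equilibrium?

7

Firm i's FOC: ∂u_i/∂s_i = α_i − s_i = 0, so s_i* = α_i.
NE contributions = (5, 2); S = 7.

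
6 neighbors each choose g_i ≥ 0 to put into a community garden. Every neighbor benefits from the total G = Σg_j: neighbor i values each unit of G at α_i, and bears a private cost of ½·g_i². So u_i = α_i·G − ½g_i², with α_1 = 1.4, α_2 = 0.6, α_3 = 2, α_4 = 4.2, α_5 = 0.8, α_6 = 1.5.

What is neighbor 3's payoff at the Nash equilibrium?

19

Neighbor i's FOC: ∂u_i/∂g_i = α_i − g_i = 0, so g_i* = α_i.
NE contributions = (1.4, 0.6, 2, 4.2, 0.8, 1.5); G = 10.5.
u_3 = α_3·G − ½·(g_3)² = 2·10.5 − ½·2² = 19.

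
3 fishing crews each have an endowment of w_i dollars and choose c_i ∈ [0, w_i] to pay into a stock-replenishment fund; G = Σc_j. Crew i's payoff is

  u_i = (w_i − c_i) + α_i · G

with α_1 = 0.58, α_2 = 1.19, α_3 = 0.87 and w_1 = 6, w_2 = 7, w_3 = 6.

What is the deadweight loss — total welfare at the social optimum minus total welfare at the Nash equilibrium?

∂u_i/∂c_i = α_i − 1, so crew i contributes w_i if α_i > 1, else 0.
α_i > 1 for i ∈ {2}; NE contributions (0, 7, 0), G = 7.
W^NE = Σw_i − G^NE + (Σα_i)·G^NE = 19 + 1.64·7 = 30.48.
Planner: ∂(Σu_j)/∂c_i = Σα_j − 1 = 1.64 > 0, so everyone contributes w_i; G^SO = 19, W^SO = 19 + 1.64·19 = 50.16.
Deadweight loss = 19.68.

19.68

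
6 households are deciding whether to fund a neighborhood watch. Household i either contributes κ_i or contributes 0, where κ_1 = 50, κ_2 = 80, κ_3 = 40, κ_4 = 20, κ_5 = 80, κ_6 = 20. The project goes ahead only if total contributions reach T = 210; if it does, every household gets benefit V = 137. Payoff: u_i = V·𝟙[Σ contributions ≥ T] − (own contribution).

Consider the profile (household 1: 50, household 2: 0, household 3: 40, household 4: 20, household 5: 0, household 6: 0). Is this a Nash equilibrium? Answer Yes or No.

Total = 110 < 210: not provided.
Household 1 (pledges 50, payoff -50): dropping to 0 → total 60, payoff 0. Profitable deviation.

No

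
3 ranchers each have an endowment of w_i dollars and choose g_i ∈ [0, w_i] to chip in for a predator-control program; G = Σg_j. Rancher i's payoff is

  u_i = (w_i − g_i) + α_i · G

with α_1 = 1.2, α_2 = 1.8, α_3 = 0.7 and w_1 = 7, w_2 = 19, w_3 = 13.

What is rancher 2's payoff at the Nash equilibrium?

46.8

∂u_i/∂g_i = α_i − 1, so rancher i contributes w_i if α_i > 1, else 0.
α_i > 1 for i ∈ {1, 2}; NE contributions (7, 19, 0), G = 26.
u_2 = (19 − 19) + 1.8·26 = 46.8.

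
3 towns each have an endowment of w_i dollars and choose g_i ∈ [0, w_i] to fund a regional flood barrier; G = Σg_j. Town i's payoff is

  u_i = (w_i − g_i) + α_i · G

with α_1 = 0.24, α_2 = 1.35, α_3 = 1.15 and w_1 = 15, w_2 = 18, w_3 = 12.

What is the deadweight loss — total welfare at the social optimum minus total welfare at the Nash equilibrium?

∂u_i/∂g_i = α_i − 1, so town i contributes w_i if α_i > 1, else 0.
α_i > 1 for i ∈ {2, 3}; NE contributions (0, 18, 12), G = 30.
W^NE = Σw_i − G^NE + (Σα_i)·G^NE = 45 + 1.74·30 = 97.2.
Planner: ∂(Σu_j)/∂g_i = Σα_j − 1 = 1.74 > 0, so everyone contributes w_i; G^SO = 45, W^SO = 45 + 1.74·45 = 123.3.
Deadweight loss = 26.1.

26.1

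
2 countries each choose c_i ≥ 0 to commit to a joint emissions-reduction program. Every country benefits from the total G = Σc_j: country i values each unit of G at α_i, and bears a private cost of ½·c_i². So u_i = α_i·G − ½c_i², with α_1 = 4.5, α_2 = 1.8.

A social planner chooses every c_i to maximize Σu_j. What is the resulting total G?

Planner FOC: ∂(Σu_j)/∂c_i = (Σα_j) − c_i = 0, so c_i^SO = Σα_j = 6.3 for every i; G^SO = 12.6.

12.6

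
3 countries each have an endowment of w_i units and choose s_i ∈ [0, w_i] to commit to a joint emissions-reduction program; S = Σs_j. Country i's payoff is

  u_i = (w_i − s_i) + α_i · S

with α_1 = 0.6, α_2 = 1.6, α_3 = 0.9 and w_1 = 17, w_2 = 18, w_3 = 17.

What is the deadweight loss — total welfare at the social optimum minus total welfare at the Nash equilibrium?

71.4

∂u_i/∂s_i = α_i − 1, so country i contributes w_i if α_i > 1, else 0.
α_i > 1 for i ∈ {2}; NE contributions (0, 18, 0), S = 18.
W^NE = Σw_i − S^NE + (Σα_i)·S^NE = 52 + 2.1·18 = 89.8.
Planner: ∂(Σu_j)/∂s_i = Σα_j − 1 = 2.1 > 0, so everyone contributes w_i; S^SO = 52, W^SO = 52 + 2.1·52 = 161.2.
Deadweight loss = 71.4.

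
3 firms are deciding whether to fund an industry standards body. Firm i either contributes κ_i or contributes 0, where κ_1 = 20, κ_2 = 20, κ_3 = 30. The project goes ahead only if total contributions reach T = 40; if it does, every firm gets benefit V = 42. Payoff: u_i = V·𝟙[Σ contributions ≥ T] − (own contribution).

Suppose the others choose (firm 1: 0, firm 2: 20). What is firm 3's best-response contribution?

30

Others' total = 20. Contributing 30 brings total to 50 ≥ 40: gain V − κ_3 = 12.
Best response: 30.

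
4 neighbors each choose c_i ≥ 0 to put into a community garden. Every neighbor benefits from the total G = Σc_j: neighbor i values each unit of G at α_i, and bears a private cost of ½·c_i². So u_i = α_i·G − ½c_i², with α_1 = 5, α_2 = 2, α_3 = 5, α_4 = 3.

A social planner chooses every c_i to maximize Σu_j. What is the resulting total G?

Planner FOC: ∂(Σu_j)/∂c_i = (Σα_j) − c_i = 0, so c_i^SO = Σα_j = 15 for every i; G^SO = 60.

60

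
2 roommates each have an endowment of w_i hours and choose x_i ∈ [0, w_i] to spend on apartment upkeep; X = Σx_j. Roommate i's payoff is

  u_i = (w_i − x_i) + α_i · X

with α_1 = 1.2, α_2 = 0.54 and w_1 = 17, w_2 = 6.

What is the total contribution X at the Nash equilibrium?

17

∂u_i/∂x_i = α_i − 1, so roommate i contributes w_i if α_i > 1, else 0.
α_i > 1 for i ∈ {1}; NE contributions (17, 0), X = 17.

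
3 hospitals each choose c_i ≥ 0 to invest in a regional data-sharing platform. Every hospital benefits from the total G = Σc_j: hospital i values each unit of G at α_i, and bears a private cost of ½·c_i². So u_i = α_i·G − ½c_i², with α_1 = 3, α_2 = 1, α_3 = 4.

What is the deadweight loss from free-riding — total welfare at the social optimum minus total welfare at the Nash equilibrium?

Hospital i's FOC: ∂u_i/∂c_i = α_i − c_i = 0, so c_i* = α_i.
NE contributions = (3, 1, 4); G = 8.
W^NE = (Σα)·G − ½Σα_i² = 8² − ½·26 = 51.
Planner sets c_i = Σα_j = 8 for every i, so G^SO = 3·8 = 24.
W^SO = (Σα)·G^SO − ½·3·(Σα)² = (3/2)·8² = 96.
Deadweight loss = W^SO − W^NE = 45.

45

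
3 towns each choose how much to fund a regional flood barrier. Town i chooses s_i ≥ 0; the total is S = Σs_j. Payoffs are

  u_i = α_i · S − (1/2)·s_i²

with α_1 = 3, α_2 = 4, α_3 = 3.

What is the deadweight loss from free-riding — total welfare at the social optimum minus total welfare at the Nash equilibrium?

67

Town i's FOC: ∂u_i/∂s_i = α_i − s_i = 0, so s_i* = α_i.
NE contributions = (3, 4, 3); S = 10.
W^NE = (Σα)·S − ½Σα_i² = 10² − ½·34 = 83.
Planner sets s_i = Σα_j = 10 for every i, so S^SO = 3·10 = 30.
W^SO = (Σα)·S^SO − ½·3·(Σα)² = (3/2)·10² = 150.
Deadweight loss = W^SO − W^NE = 67.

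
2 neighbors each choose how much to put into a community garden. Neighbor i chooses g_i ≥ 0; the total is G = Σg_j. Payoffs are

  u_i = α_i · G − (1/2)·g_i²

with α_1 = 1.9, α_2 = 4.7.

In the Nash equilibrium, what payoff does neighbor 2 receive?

19.975

Neighbor i's FOC: ∂u_i/∂g_i = α_i − g_i = 0, so g_i* = α_i.
NE contributions = (1.9, 4.7); G = 6.6.
u_2 = α_2·G − ½·(g_2)² = 4.7·6.6 − ½·4.7² = 19.975.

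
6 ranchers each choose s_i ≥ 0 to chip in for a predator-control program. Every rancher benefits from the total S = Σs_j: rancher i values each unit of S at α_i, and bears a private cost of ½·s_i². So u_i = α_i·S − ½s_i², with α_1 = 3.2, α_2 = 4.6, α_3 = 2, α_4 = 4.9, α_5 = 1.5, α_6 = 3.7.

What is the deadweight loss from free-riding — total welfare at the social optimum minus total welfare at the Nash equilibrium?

Rancher i's FOC: ∂u_i/∂s_i = α_i − s_i = 0, so s_i* = α_i.
NE contributions = (3.2, 4.6, 2, 4.9, 1.5, 3.7); S = 19.9.
W^NE = (Σα)·S − ½Σα_i² = 19.9² − ½·75.35 = 358.335.
Planner sets s_i = Σα_j = 19.9 for every i, so S^SO = 6·19.9 = 119.4.
W^SO = (Σα)·S^SO − ½·6·(Σα)² = (6/2)·19.9² = 1188.03.
Deadweight loss = W^SO − W^NE = 829.695.

829.695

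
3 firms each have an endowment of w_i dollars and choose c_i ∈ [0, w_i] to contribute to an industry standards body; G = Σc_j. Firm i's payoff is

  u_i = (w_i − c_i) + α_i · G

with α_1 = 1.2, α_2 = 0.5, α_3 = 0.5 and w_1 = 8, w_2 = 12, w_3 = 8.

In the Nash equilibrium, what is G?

∂u_i/∂c_i = α_i − 1, so firm i contributes w_i if α_i > 1, else 0.
α_i > 1 for i ∈ {1}; NE contributions (8, 0, 0), G = 8.

8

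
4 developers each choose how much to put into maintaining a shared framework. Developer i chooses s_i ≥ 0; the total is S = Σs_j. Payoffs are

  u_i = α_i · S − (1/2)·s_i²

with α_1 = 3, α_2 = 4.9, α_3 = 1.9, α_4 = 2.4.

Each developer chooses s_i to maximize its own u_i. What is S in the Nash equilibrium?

12.2

Developer i's FOC: ∂u_i/∂s_i = α_i − s_i = 0, so s_i* = α_i.
NE contributions = (3, 4.9, 1.9, 2.4); S = 12.2.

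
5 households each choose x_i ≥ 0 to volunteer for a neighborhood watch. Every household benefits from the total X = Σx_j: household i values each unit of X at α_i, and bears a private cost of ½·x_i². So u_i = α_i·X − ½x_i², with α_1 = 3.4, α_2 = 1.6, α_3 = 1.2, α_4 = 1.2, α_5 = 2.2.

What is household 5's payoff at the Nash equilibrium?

Household i's FOC: ∂u_i/∂x_i = α_i − x_i = 0, so x_i* = α_i.
NE contributions = (3.4, 1.6, 1.2, 1.2, 2.2); X = 9.6.
u_5 = α_5·X − ½·(x_5)² = 2.2·9.6 − ½·2.2² = 18.7.

18.7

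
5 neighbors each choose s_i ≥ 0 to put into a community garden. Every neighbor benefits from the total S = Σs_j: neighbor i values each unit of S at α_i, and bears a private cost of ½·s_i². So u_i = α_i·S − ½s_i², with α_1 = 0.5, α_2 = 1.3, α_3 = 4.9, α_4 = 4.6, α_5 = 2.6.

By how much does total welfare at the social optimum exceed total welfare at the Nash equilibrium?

316.75

Neighbor i's FOC: ∂u_i/∂s_i = α_i − s_i = 0, so s_i* = α_i.
NE contributions = (0.5, 1.3, 4.9, 4.6, 2.6); S = 13.9.
W^NE = (Σα)·S − ½Σα_i² = 13.9² − ½·53.87 = 166.275.
Planner sets s_i = Σα_j = 13.9 for every i, so S^SO = 5·13.9 = 69.5.
W^SO = (Σα)·S^SO − ½·5·(Σα)² = (5/2)·13.9² = 483.025.
Deadweight loss = W^SO − W^NE = 316.75.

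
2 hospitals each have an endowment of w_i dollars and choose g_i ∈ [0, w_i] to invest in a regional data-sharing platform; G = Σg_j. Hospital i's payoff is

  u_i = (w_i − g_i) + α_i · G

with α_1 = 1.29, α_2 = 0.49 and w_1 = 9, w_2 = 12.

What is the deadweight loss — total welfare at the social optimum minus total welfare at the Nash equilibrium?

∂u_i/∂g_i = α_i − 1, so hospital i contributes w_i if α_i > 1, else 0.
α_i > 1 for i ∈ {1}; NE contributions (9, 0), G = 9.
W^NE = Σw_i − G^NE + (Σα_i)·G^NE = 21 + 0.78·9 = 28.02.
Planner: ∂(Σu_j)/∂g_i = Σα_j − 1 = 0.78 > 0, so everyone contributes w_i; G^SO = 21, W^SO = 21 + 0.78·21 = 37.38.
Deadweight loss = 9.36.

9.36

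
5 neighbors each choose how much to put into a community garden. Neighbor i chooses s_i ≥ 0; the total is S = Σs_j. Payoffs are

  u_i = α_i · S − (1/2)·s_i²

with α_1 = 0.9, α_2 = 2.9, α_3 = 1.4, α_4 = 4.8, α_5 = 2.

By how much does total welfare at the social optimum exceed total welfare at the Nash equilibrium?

Neighbor i's FOC: ∂u_i/∂s_i = α_i − s_i = 0, so s_i* = α_i.
NE contributions = (0.9, 2.9, 1.4, 4.8, 2); S = 12.
W^NE = (Σα)·S − ½Σα_i² = 12² − ½·38.22 = 124.89.
Planner sets s_i = Σα_j = 12 for every i, so S^SO = 5·12 = 60.
W^SO = (Σα)·S^SO − ½·5·(Σα)² = (5/2)·12² = 360.
Deadweight loss = W^SO − W^NE = 235.11.

235.11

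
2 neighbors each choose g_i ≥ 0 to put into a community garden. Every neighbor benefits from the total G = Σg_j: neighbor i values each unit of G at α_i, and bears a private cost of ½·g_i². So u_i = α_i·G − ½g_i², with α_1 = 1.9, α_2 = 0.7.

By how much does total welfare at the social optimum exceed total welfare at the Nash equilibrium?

2.05

Neighbor i's FOC: ∂u_i/∂g_i = α_i − g_i = 0, so g_i* = α_i.
NE contributions = (1.9, 0.7); G = 2.6.
W^NE = (Σα)·G − ½Σα_i² = 2.6² − ½·4.1 = 4.71.
Planner sets g_i = Σα_j = 2.6 for every i, so G^SO = 2·2.6 = 5.2.
W^SO = (Σα)·G^SO − ½·2·(Σα)² = (2/2)·2.6² = 6.76.
Deadweight loss = W^SO − W^NE = 2.05.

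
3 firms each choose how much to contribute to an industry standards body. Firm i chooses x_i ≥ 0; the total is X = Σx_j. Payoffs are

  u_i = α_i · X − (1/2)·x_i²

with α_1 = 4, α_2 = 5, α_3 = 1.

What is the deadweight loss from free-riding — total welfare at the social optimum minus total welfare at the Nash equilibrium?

Firm i's FOC: ∂u_i/∂x_i = α_i − x_i = 0, so x_i* = α_i.
NE contributions = (4, 5, 1); X = 10.
W^NE = (Σα)·X − ½Σα_i² = 10² − ½·42 = 79.
Planner sets x_i = Σα_j = 10 for every i, so X^SO = 3·10 = 30.
W^SO = (Σα)·X^SO − ½·3·(Σα)² = (3/2)·10² = 150.
Deadweight loss = W^SO − W^NE = 71.

71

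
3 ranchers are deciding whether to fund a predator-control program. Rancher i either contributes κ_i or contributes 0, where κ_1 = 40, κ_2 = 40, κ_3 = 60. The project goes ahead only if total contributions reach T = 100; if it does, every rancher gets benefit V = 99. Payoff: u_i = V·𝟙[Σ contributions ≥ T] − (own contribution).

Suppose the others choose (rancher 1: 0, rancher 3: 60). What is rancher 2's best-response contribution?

40

Others' total = 60. Contributing 40 brings total to 100 ≥ 100: gain V − κ_2 = 59.
Best response: 40.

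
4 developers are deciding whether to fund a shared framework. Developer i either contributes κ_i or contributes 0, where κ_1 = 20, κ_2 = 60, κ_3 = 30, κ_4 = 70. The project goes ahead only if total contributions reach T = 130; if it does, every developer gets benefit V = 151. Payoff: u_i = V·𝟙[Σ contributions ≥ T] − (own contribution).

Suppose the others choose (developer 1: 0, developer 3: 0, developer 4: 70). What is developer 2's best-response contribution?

60

Others' total = 70. Contributing 60 brings total to 130 ≥ 130: gain V − κ_2 = 91.
Best response: 60.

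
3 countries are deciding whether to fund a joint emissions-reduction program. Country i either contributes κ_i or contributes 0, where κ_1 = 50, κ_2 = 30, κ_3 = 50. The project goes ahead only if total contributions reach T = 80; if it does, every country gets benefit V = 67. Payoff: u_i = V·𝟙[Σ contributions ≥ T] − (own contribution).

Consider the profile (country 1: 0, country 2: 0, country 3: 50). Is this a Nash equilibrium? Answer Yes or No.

No

Total = 50 < 80: not provided.
Country 1 (pledges 0, payoff 0): pledging 50 → total 100, payoff 17. Profitable deviation.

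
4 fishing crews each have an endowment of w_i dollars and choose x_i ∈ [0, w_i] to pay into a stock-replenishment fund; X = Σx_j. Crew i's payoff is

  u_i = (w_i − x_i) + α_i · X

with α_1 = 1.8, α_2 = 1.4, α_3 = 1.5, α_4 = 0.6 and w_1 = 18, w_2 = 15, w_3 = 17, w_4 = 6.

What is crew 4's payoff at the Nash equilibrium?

∂u_i/∂x_i = α_i − 1, so crew i contributes w_i if α_i > 1, else 0.
α_i > 1 for i ∈ {1, 2, 3}; NE contributions (18, 15, 17, 0), X = 50.
u_4 = (6 − 0) + 0.6·50 = 36.

36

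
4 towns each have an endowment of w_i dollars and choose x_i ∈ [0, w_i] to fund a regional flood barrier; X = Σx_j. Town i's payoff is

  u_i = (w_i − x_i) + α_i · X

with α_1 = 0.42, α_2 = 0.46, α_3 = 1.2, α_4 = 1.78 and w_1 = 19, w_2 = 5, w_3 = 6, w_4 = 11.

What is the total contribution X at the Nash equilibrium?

∂u_i/∂x_i = α_i − 1, so town i contributes w_i if α_i > 1, else 0.
α_i > 1 for i ∈ {3, 4}; NE contributions (0, 0, 6, 11), X = 17.

17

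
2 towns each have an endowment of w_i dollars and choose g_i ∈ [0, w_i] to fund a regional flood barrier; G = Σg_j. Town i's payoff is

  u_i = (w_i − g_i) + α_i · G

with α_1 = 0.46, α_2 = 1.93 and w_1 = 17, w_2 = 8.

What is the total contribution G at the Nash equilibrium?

∂u_i/∂g_i = α_i − 1, so town i contributes w_i if α_i > 1, else 0.
α_i > 1 for i ∈ {2}; NE contributions (0, 8), G = 8.

8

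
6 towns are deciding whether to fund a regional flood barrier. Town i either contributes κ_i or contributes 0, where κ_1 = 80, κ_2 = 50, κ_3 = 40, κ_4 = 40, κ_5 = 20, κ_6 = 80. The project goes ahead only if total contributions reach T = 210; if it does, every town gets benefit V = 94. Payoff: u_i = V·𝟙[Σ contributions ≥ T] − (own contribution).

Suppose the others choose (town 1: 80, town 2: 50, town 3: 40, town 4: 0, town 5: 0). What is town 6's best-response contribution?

80

Others' total = 170. Contributing 80 brings total to 250 ≥ 210: gain V − κ_6 = 14.
Best response: 80.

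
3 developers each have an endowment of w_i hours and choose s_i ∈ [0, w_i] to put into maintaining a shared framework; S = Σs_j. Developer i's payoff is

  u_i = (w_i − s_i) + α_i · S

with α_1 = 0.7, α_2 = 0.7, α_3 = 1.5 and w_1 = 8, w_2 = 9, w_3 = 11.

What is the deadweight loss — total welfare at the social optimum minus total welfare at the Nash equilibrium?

∂u_i/∂s_i = α_i − 1, so developer i contributes w_i if α_i > 1, else 0.
α_i > 1 for i ∈ {3}; NE contributions (0, 0, 11), S = 11.
W^NE = Σw_i − S^NE + (Σα_i)·S^NE = 28 + 1.9·11 = 48.9.
Planner: ∂(Σu_j)/∂s_i = Σα_j − 1 = 1.9 > 0, so everyone contributes w_i; S^SO = 28, W^SO = 28 + 1.9·28 = 81.2.
Deadweight loss = 32.3.

32.3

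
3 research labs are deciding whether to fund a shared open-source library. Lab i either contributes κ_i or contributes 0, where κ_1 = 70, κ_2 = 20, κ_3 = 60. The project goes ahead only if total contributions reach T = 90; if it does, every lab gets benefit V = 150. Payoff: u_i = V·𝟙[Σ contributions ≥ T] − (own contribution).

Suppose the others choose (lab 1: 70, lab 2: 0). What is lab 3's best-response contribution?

60

Others' total = 70. Contributing 60 brings total to 130 ≥ 90: gain V − κ_3 = 90.
Best response: 60.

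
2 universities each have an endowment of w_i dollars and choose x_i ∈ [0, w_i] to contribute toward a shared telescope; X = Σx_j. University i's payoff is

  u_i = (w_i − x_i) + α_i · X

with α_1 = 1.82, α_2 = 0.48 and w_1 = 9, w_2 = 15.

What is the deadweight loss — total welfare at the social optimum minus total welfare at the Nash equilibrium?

∂u_i/∂x_i = α_i − 1, so university i contributes w_i if α_i > 1, else 0.
α_i > 1 for i ∈ {1}; NE contributions (9, 0), X = 9.
W^NE = Σw_i − X^NE + (Σα_i)·X^NE = 24 + 1.3·9 = 35.7.
Planner: ∂(Σu_j)/∂x_i = Σα_j − 1 = 1.3 > 0, so everyone contributes w_i; X^SO = 24, W^SO = 24 + 1.3·24 = 55.2.
Deadweight loss = 19.5.

19.5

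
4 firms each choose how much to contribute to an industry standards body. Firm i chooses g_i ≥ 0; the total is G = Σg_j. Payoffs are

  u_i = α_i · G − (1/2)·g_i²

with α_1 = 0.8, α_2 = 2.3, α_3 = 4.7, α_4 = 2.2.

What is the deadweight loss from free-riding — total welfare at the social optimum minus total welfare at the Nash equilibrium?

116.43

Firm i's FOC: ∂u_i/∂g_i = α_i − g_i = 0, so g_i* = α_i.
NE contributions = (0.8, 2.3, 4.7, 2.2); G = 10.
W^NE = (Σα)·G − ½Σα_i² = 10² − ½·32.86 = 83.57.
Planner sets g_i = Σα_j = 10 for every i, so G^SO = 4·10 = 40.
W^SO = (Σα)·G^SO − ½·4·(Σα)² = (4/2)·10² = 200.
Deadweight loss = W^SO − W^NE = 116.43.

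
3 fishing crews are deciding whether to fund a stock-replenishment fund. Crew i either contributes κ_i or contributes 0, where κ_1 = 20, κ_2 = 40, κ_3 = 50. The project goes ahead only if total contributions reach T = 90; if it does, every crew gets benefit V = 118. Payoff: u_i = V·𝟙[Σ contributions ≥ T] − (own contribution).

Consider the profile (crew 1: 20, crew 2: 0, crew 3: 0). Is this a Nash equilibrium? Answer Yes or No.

No

Total = 20 < 90: not provided.
Crew 1 (pledges 20, payoff -20): dropping to 0 → total 0, payoff 0. Profitable deviation.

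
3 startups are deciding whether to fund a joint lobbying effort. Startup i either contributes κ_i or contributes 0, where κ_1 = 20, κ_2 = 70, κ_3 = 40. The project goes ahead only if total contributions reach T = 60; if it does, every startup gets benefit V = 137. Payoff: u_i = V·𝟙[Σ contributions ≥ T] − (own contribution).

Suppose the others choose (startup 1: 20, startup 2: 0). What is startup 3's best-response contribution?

Others' total = 20. Contributing 40 brings total to 60 ≥ 60: gain V − κ_3 = 97.
Best response: 40.

40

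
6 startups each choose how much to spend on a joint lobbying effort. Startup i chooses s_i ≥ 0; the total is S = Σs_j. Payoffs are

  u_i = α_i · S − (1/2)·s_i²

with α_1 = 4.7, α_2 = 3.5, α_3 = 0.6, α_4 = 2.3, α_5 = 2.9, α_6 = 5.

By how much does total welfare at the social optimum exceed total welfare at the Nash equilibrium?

758.7

Startup i's FOC: ∂u_i/∂s_i = α_i − s_i = 0, so s_i* = α_i.
NE contributions = (4.7, 3.5, 0.6, 2.3, 2.9, 5); S = 19.
W^NE = (Σα)·S − ½Σα_i² = 19² − ½·73.4 = 324.3.
Planner sets s_i = Σα_j = 19 for every i, so S^SO = 6·19 = 114.
W^SO = (Σα)·S^SO − ½·6·(Σα)² = (6/2)·19² = 1083.
Deadweight loss = W^SO − W^NE = 758.7.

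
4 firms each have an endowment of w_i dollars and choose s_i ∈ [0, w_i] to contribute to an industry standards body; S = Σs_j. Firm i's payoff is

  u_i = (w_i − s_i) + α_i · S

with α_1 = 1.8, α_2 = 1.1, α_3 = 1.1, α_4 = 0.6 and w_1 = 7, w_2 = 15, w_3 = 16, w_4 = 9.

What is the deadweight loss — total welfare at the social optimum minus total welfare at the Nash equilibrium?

32.4

∂u_i/∂s_i = α_i − 1, so firm i contributes w_i if α_i > 1, else 0.
α_i > 1 for i ∈ {1, 2, 3}; NE contributions (7, 15, 16, 0), S = 38.
W^NE = Σw_i − S^NE + (Σα_i)·S^NE = 47 + 3.6·38 = 183.8.
Planner: ∂(Σu_j)/∂s_i = Σα_j − 1 = 3.6 > 0, so everyone contributes w_i; S^SO = 47, W^SO = 47 + 3.6·47 = 216.2.
Deadweight loss = 32.4.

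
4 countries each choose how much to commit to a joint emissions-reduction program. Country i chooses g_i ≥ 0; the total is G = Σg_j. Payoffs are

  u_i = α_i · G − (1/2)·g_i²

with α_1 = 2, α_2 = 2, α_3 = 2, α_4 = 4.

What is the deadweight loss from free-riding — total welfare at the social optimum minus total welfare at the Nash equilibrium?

114

Country i's FOC: ∂u_i/∂g_i = α_i − g_i = 0, so g_i* = α_i.
NE contributions = (2, 2, 2, 4); G = 10.
W^NE = (Σα)·G − ½Σα_i² = 10² − ½·28 = 86.
Planner sets g_i = Σα_j = 10 for every i, so G^SO = 4·10 = 40.
W^SO = (Σα)·G^SO − ½·4·(Σα)² = (4/2)·10² = 200.
Deadweight loss = W^SO − W^NE = 114.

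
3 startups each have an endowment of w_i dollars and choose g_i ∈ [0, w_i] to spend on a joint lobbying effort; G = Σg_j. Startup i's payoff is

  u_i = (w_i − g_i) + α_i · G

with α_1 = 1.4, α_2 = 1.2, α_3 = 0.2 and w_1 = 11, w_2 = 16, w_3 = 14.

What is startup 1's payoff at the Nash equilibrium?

∂u_i/∂g_i = α_i − 1, so startup i contributes w_i if α_i > 1, else 0.
α_i > 1 for i ∈ {1, 2}; NE contributions (11, 16, 0), G = 27.
u_1 = (11 − 11) + 1.4·27 = 37.8.

37.8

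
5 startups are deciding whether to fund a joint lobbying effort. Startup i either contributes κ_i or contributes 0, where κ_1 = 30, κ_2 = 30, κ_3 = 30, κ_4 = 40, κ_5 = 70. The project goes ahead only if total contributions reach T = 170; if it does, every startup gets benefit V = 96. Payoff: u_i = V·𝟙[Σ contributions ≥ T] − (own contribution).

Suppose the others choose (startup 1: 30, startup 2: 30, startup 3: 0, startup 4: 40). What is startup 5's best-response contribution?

Others' total = 100. Contributing 70 brings total to 170 ≥ 170: gain V − κ_5 = 26.
Best response: 70.

70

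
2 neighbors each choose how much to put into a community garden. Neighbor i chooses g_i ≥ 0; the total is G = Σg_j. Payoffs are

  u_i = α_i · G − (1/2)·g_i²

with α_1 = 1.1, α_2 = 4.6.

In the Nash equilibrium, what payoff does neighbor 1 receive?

5.665

Neighbor i's FOC: ∂u_i/∂g_i = α_i − g_i = 0, so g_i* = α_i.
NE contributions = (1.1, 4.6); G = 5.7.
u_1 = α_1·G − ½·(g_1)² = 1.1·5.7 − ½·1.1² = 5.665.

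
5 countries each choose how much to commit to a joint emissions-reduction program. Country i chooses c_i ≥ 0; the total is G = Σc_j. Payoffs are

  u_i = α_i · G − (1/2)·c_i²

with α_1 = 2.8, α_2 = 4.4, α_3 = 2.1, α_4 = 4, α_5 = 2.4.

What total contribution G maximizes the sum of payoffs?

Planner FOC: ∂(Σu_j)/∂c_i = (Σα_j) − c_i = 0, so c_i^SO = Σα_j = 15.7 for every i; G^SO = 78.5.

78.5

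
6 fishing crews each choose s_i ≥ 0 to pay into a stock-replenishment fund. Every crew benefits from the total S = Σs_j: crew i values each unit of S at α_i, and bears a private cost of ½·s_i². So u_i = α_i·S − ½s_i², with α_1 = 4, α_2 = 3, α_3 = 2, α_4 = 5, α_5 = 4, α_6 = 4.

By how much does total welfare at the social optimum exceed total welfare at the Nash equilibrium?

1011

Crew i's FOC: ∂u_i/∂s_i = α_i − s_i = 0, so s_i* = α_i.
NE contributions = (4, 3, 2, 5, 4, 4); S = 22.
W^NE = (Σα)·S − ½Σα_i² = 22² − ½·86 = 441.
Planner sets s_i = Σα_j = 22 for every i, so S^SO = 6·22 = 132.
W^SO = (Σα)·S^SO − ½·6·(Σα)² = (6/2)·22² = 1452.
Deadweight loss = W^SO − W^NE = 1011.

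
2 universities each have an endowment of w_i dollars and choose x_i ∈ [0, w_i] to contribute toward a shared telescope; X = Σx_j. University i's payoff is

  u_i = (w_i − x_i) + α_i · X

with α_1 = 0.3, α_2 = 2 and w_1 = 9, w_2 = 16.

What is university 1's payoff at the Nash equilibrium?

∂u_i/∂x_i = α_i − 1, so university i contributes w_i if α_i > 1, else 0.
α_i > 1 for i ∈ {2}; NE contributions (0, 16), X = 16.
u_1 = (9 − 0) + 0.3·16 = 13.8.

13.8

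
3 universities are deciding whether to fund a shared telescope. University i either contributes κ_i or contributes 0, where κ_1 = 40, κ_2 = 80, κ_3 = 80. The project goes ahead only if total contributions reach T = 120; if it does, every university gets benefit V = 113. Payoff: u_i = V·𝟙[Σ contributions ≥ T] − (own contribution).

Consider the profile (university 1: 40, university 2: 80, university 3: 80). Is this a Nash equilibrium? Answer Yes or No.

No

Total = 200 ≥ 120: provided.
University 1 (pledges 40, payoff 73): dropping to 0 → total 160, payoff 113. Profitable deviation.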